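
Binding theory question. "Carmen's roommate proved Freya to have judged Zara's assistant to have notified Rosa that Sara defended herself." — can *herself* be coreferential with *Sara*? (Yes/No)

Yes

*herself* is a reflexive; Principle A requires it to be bound within its binding domain — the clause headed by 'defended'.
— Sara: subject of the clause headed by 'defended'; c-commands the reflexive within its binding domain — allowed (Principle A).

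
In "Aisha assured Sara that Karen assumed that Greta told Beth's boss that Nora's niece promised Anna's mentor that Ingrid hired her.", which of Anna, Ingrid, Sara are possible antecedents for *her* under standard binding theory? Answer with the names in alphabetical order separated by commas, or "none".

*her* is a pronoun; Principle B requires it to be free in its binding domain — the clause headed by 'hired'.
— Anna: possessor inside the object DP of the clause headed by 'promised'; does not c-command the pronoun — Principle B does not apply; allowed.
— Ingrid: subject of the clause headed by 'hired'; c-commands the pronoun within its binding domain — blocked (Principle B).
— Sara: object of the matrix clause; c-commands the pronoun but lies outside its binding domain — allowed.

Anna, Sara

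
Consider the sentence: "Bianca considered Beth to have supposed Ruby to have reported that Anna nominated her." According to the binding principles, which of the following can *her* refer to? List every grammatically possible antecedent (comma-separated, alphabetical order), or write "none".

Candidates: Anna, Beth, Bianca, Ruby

Beth, Bianca, Ruby

*her* is a pronoun; Principle B requires it to be free in its binding domain — the clause headed by 'nominated'.
— Anna: subject of the clause headed by 'nominated'; c-commands the pronoun within its binding domain — blocked (Principle B).
— Beth: subject of the clause headed by 'supposed'; c-commands the pronoun but lies outside its binding domain — allowed.
— Bianca: subject of the matrix clause; c-commands the pronoun but lies outside its binding domain — allowed.
— Ruby: subject of the clause headed by 'reported'; c-commands the pronoun but lies outside its binding domain — allowed.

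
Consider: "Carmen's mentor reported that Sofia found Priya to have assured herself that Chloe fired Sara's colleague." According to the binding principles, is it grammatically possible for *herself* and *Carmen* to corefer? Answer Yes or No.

*herself* is a reflexive; Principle A requires it to be bound within its binding domain — the clause headed by 'assured'.
— Carmen: possessor inside the subject DP of the matrix clause; does not c-command the reflexive — cannot bind it (Principle A).

No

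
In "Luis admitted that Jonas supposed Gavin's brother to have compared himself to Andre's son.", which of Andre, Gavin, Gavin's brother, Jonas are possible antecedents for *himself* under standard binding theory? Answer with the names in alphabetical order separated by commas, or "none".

*himself* is a reflexive; Principle A requires it to be bound within its binding domain — the clause headed by 'compared'.
— Andre: possessor inside the second object DP of the clause headed by 'compared'; does not c-command the reflexive — cannot bind it (Principle A).
— Gavin: possessor inside the subject DP of the clause headed by 'compared'; does not c-command the reflexive — cannot bind it (Principle A).
— Gavin's brother: subject of the clause headed by 'compared'; c-commands the reflexive within its binding domain — allowed (Principle A).
— Jonas: subject of the clause headed by 'supposed'; c-commands the reflexive but lies outside its binding domain — cannot bind it (Principle A).

Gavin's brother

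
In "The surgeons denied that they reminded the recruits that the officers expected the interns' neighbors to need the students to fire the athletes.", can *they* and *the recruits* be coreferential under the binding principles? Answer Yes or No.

*the recruits* is an R-expression; Principle C requires it to be free (not bound by any c-commanding expression).
— they: subject of the clause headed by 'reminded'; the pronoun c-commands the R-expression — coreference blocked (Principle C).

No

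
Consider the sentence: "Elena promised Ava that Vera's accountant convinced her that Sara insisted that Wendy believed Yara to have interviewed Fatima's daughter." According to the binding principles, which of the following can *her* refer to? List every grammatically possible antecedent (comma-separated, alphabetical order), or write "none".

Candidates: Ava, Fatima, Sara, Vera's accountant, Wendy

*her* is a pronoun; Principle B requires it to be free in its binding domain — the clause headed by 'convinced'.
— Ava: object of the matrix clause; c-commands the pronoun but lies outside its binding domain — allowed.
— Fatima: possessor inside the object DP of the clause headed by 'interviewed'; is c-commanded by the pronoun; coreference would bind this R-expression — blocked (Principle C).
— Sara: subject of the clause headed by 'insisted'; is c-commanded by the pronoun; coreference would bind this R-expression — blocked (Principle C).
— Vera's accountant: subject of the clause headed by 'convinced'; c-commands the pronoun within its binding domain — blocked (Principle B).
— Wendy: subject of the clause headed by 'believed'; is c-commanded by the pronoun; coreference would bind this R-expression — blocked (Principle C).

Ava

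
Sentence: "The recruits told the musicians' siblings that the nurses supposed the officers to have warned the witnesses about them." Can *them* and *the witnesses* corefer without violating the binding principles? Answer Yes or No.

No

*the witnesses* is an R-expression; Principle C requires it to be free (not bound by any c-commanding expression).
— them: second object of the clause headed by 'warned'; the R-expression locally c-commands the pronoun — coreference blocked (Principle B on the pronoun).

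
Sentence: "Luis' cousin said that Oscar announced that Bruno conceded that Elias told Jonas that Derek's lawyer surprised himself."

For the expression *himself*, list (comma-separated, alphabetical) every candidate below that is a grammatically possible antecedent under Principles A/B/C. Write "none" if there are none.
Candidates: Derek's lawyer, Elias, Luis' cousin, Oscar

Derek's lawyer

*himself* is a reflexive; Principle A requires it to be bound within its binding domain — the clause headed by 'surprised'.
— Derek's lawyer: subject of the clause headed by 'surprised'; c-commands the reflexive within its binding domain — allowed (Principle A).
— Elias: subject of the clause headed by 'told'; c-commands the reflexive but lies outside its binding domain — cannot bind it (Principle A).
— Luis' cousin: subject of the matrix clause; c-commands the reflexive but lies outside its binding domain — cannot bind it (Principle A).
— Oscar: subject of the clause headed by 'announced'; c-commands the reflexive but lies outside its binding domain — cannot bind it (Principle A).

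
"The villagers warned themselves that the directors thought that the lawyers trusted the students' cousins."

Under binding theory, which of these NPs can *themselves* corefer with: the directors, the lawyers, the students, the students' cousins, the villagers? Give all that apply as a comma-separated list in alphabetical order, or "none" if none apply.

*themselves* is a reflexive; Principle A requires it to be bound within its binding domain — the matrix clause.
— the directors: subject of the clause headed by 'thought'; does not c-command the reflexive — cannot bind it (Principle A).
— the lawyers: subject of the clause headed by 'trusted'; does not c-command the reflexive — cannot bind it (Principle A).
— the students: possessor inside the object DP of the clause headed by 'trusted'; does not c-command the reflexive — cannot bind it (Principle A).
— the students' cousins: object of the clause headed by 'trusted'; does not c-command the reflexive — cannot bind it (Principle A).
— the villagers: subject of the matrix clause; c-commands the reflexive within its binding domain — allowed (Principle A).

the villagers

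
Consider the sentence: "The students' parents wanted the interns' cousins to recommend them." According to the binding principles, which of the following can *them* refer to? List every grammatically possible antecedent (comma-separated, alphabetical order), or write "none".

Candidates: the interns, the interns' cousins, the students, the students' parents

*them* is a pronoun; Principle B requires it to be free in its binding domain — the clause headed by 'recommend'.
— the interns: possessor inside the subject DP of the clause headed by 'recommend'; does not c-command the pronoun — Principle B does not apply; allowed.
— the interns' cousins: subject of the clause headed by 'recommend'; c-commands the pronoun within its binding domain — blocked (Principle B).
— the students: possessor inside the subject DP of the matrix clause; does not c-command the pronoun — Principle B does not apply; allowed.
— the students' parents: subject of the matrix clause; c-commands the pronoun but lies outside its binding domain — allowed.

the interns, the students, the students' parents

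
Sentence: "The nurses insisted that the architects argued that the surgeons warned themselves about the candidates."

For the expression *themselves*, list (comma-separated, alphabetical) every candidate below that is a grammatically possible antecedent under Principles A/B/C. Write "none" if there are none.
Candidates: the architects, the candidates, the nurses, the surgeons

the surgeons

*themselves* is a reflexive; Principle A requires it to be bound within its binding domain — the clause headed by 'warned'.
— the architects: subject of the clause headed by 'argued'; c-commands the reflexive but lies outside its binding domain — cannot bind it (Principle A).
— the candidates: second object of the clause headed by 'warned'; does not c-command the reflexive — cannot bind it (Principle A).
— the nurses: subject of the matrix clause; c-commands the reflexive but lies outside its binding domain — cannot bind it (Principle A).
— the surgeons: subject of the clause headed by 'warned'; c-commands the reflexive within its binding domain — allowed (Principle A).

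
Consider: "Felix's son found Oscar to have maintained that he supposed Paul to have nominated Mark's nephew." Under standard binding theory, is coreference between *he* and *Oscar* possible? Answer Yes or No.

*Oscar* is an R-expression; Principle C requires it to be free (not bound by any c-commanding expression).
— he: subject of the clause headed by 'supposed'; the pronoun does not c-command the R-expression — coreference allowed.

Yes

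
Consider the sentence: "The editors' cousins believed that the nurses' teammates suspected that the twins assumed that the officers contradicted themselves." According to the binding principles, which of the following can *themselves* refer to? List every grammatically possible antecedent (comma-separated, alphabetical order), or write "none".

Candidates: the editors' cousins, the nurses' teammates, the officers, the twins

*themselves* is a reflexive; Principle A requires it to be bound within its binding domain — the clause headed by 'contradicted'.
— the editors' cousins: subject of the matrix clause; c-commands the reflexive but lies outside its binding domain — cannot bind it (Principle A).
— the nurses' teammates: subject of the clause headed by 'suspected'; c-commands the reflexive but lies outside its binding domain — cannot bind it (Principle A).
— the officers: subject of the clause headed by 'contradicted'; c-commands the reflexive within its binding domain — allowed (Principle A).
— the twins: subject of the clause headed by 'assumed'; c-commands the reflexive but lies outside its binding domain — cannot bind it (Principle A).

the officers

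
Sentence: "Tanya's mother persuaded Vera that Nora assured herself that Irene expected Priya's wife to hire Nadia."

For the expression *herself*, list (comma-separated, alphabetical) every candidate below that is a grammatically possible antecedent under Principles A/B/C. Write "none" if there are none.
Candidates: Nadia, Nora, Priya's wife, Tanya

*herself* is a reflexive; Principle A requires it to be bound within its binding domain — the clause headed by 'assured'.
— Nadia: object of the clause headed by 'hire'; does not c-command the reflexive — cannot bind it (Principle A).
— Nora: subject of the clause headed by 'assured'; c-commands the reflexive within its binding domain — allowed (Principle A).
— Priya's wife: subject of the clause headed by 'hire'; does not c-command the reflexive — cannot bind it (Principle A).
— Tanya: possessor inside the subject DP of the matrix clause; does not c-command the reflexive — cannot bind it (Principle A).

Nora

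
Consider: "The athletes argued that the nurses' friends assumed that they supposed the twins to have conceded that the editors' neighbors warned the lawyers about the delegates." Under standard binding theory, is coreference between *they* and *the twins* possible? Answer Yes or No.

No

*the twins* is an R-expression; Principle C requires it to be free (not bound by any c-commanding expression).
— they: subject of the clause headed by 'supposed'; the pronoun c-commands the R-expression — coreference blocked (Principle C).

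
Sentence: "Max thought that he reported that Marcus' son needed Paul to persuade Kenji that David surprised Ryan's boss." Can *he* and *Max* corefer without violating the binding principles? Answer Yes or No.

Yes

*Max* is an R-expression; Principle C requires it to be free (not bound by any c-commanding expression).
— he: subject of the clause headed by 'reported'; the pronoun does not c-command the R-expression — coreference allowed.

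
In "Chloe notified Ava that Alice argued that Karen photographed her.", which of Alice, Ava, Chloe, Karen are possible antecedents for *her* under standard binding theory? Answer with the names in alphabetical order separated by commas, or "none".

*her* is a pronoun; Principle B requires it to be free in its binding domain — the clause headed by 'photographed'.
— Alice: subject of the clause headed by 'argued'; c-commands the pronoun but lies outside its binding domain — allowed.
— Ava: object of the matrix clause; c-commands the pronoun but lies outside its binding domain — allowed.
— Chloe: subject of the matrix clause; c-commands the pronoun but lies outside its binding domain — allowed.
— Karen: subject of the clause headed by 'photographed'; c-commands the pronoun within its binding domain — blocked (Principle B).

Alice, Ava, Chloe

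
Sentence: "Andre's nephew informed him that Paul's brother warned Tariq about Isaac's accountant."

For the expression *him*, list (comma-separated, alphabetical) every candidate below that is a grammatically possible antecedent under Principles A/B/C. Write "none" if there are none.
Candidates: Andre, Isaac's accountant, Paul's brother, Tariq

Andre

*him* is a pronoun; Principle B requires it to be free in its binding domain — the matrix clause.
— Andre: possessor inside the subject DP of the matrix clause; does not c-command the pronoun — Principle B does not apply; allowed.
— Isaac's accountant: second object of the clause headed by 'warned'; is c-commanded by the pronoun; coreference would bind this R-expression — blocked (Principle C).
— Paul's brother: subject of the clause headed by 'warned'; is c-commanded by the pronoun; coreference would bind this R-expression — blocked (Principle C).
— Tariq: object of the clause headed by 'warned'; is c-commanded by the pronoun; coreference would bind this R-expression — blocked (Principle C).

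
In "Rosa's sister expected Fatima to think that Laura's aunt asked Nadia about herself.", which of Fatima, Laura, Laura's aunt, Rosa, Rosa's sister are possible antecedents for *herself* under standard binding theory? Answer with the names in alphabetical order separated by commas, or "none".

Laura's aunt

*herself* is a reflexive; Principle A requires it to be bound within its binding domain — the clause headed by 'asked'.
— Fatima: subject of the clause headed by 'think'; c-commands the reflexive but lies outside its binding domain — cannot bind it (Principle A).
— Laura: possessor inside the subject DP of the clause headed by 'asked'; does not c-command the reflexive — cannot bind it (Principle A).
— Laura's aunt: subject of the clause headed by 'asked'; c-commands the reflexive within its binding domain — allowed (Principle A).
— Rosa: possessor inside the subject DP of the matrix clause; does not c-command the reflexive — cannot bind it (Principle A).
— Rosa's sister: subject of the matrix clause; c-commands the reflexive but lies outside its binding domain — cannot bind it (Principle A).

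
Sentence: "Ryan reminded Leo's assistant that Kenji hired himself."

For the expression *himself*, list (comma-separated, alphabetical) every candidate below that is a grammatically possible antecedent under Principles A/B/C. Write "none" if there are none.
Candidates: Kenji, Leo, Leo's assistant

*himself* is a reflexive; Principle A requires it to be bound within its binding domain — the clause headed by 'hired'.
— Kenji: subject of the clause headed by 'hired'; c-commands the reflexive within its binding domain — allowed (Principle A).
— Leo: possessor inside the object DP of the matrix clause; does not c-command the reflexive — cannot bind it (Principle A).
— Leo's assistant: object of the matrix clause; c-commands the reflexive but lies outside its binding domain — cannot bind it (Principle A).

Kenji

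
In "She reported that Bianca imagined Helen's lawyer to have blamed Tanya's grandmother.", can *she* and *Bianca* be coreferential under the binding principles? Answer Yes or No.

No

*Bianca* is an R-expression; Principle C requires it to be free (not bound by any c-commanding expression).
— she: subject of the matrix clause; the pronoun c-commands the R-expression — coreference blocked (Principle C).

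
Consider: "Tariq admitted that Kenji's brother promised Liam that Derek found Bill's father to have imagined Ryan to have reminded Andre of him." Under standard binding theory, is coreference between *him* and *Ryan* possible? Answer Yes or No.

No

*Ryan* is an R-expression; Principle C requires it to be free (not bound by any c-commanding expression).
— him: second object of the clause headed by 'reminded'; the R-expression locally c-commands the pronoun — coreference blocked (Principle B on the pronoun).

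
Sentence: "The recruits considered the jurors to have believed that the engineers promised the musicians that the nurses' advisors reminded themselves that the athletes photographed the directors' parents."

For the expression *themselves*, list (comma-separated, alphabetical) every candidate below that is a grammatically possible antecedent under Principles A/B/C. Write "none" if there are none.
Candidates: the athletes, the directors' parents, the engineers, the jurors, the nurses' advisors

the nurses' advisors

*themselves* is a reflexive; Principle A requires it to be bound within its binding domain — the clause headed by 'reminded'.
— the athletes: subject of the clause headed by 'photographed'; does not c-command the reflexive — cannot bind it (Principle A).
— the directors' parents: object of the clause headed by 'photographed'; does not c-command the reflexive — cannot bind it (Principle A).
— the engineers: subject of the clause headed by 'promised'; c-commands the reflexive but lies outside its binding domain — cannot bind it (Principle A).
— the jurors: subject of the clause headed by 'believed'; c-commands the reflexive but lies outside its binding domain — cannot bind it (Principle A).
— the nurses' advisors: subject of the clause headed by 'reminded'; c-commands the reflexive within its binding domain — allowed (Principle A).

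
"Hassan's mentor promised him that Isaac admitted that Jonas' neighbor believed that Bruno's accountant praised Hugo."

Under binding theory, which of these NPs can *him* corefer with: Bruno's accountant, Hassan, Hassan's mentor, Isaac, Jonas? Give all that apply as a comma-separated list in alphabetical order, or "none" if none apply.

Hassan

*him* is a pronoun; Principle B requires it to be free in its binding domain — the matrix clause.
— Bruno's accountant: subject of the clause headed by 'praised'; is c-commanded by the pronoun; coreference would bind this R-expression — blocked (Principle C).
— Hassan: possessor inside the subject DP of the matrix clause; does not c-command the pronoun — Principle B does not apply; allowed.
— Hassan's mentor: subject of the matrix clause; c-commands the pronoun within its binding domain — blocked (Principle B).
— Isaac: subject of the clause headed by 'admitted'; is c-commanded by the pronoun; coreference would bind this R-expression — blocked (Principle C).
— Jonas: possessor inside the subject DP of the clause headed by 'believed'; is c-commanded by the pronoun; coreference would bind this R-expression — blocked (Principle C).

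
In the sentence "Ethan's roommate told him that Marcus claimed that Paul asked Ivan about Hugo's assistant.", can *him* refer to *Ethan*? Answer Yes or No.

*him* is a pronoun; Principle B requires it to be free in its binding domain — the matrix clause.
— Ethan: possessor inside the subject DP of the matrix clause; does not c-command the pronoun — Principle B does not apply; allowed.

Yes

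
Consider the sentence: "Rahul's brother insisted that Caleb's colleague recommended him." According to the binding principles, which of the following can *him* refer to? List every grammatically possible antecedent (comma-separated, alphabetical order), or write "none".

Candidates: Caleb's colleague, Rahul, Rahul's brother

*him* is a pronoun; Principle B requires it to be free in its binding domain — the clause headed by 'recommended'.
— Caleb's colleague: subject of the clause headed by 'recommended'; c-commands the pronoun within its binding domain — blocked (Principle B).
— Rahul: possessor inside the subject DP of the matrix clause; does not c-command the pronoun — Principle B does not apply; allowed.
— Rahul's brother: subject of the matrix clause; c-commands the pronoun but lies outside its binding domain — allowed.

Rahul, Rahul's brother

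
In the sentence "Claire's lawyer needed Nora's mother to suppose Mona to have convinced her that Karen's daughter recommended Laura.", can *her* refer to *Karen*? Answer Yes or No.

No

*her* is a pronoun; Principle B requires it to be free in its binding domain — the clause headed by 'convinced'.
— Karen: possessor inside the subject DP of the clause headed by 'recommended'; is c-commanded by the pronoun; coreference would bind this R-expression — blocked (Principle C).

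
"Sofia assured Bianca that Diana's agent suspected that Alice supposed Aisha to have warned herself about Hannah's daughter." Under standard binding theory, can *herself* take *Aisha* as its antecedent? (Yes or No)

Yes

*herself* is a reflexive; Principle A requires it to be bound within its binding domain — the clause headed by 'warned'.
— Aisha: subject of the clause headed by 'warned'; c-commands the reflexive within its binding domain — allowed (Principle A).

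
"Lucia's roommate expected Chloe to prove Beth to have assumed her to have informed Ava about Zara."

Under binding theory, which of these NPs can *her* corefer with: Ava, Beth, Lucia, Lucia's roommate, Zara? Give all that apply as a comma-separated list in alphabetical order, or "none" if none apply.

*her* is a pronoun; Principle B requires it to be free in its binding domain — the clause headed by 'assumed'.
— Ava: object of the clause headed by 'informed'; is c-commanded by the pronoun; coreference would bind this R-expression — blocked (Principle C).
— Beth: subject of the clause headed by 'assumed'; c-commands the pronoun within its binding domain — blocked (Principle B).
— Lucia: possessor inside the subject DP of the matrix clause; does not c-command the pronoun — Principle B does not apply; allowed.
— Lucia's roommate: subject of the matrix clause; c-commands the pronoun but lies outside its binding domain — allowed.
— Zara: second object of the clause headed by 'informed'; is c-commanded by the pronoun; coreference would bind this R-expression — blocked (Principle C).

Lucia, Lucia's roommate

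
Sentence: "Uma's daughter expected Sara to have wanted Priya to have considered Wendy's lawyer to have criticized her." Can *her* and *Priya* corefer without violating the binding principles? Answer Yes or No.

*Priya* is an R-expression; Principle C requires it to be free (not bound by any c-commanding expression).
— her: object of the clause headed by 'criticized'; the pronoun does not c-command the R-expression — coreference allowed.

Yes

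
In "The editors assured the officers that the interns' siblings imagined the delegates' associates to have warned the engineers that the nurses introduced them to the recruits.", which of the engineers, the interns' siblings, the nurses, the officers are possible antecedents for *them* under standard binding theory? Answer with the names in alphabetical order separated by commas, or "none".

the engineers, the interns' siblings, the officers

*them* is a pronoun; Principle B requires it to be free in its binding domain — the clause headed by 'introduced'.
— the engineers: object of the clause headed by 'warned'; c-commands the pronoun but lies outside its binding domain — allowed.
— the interns' siblings: subject of the clause headed by 'imagined'; c-commands the pronoun but lies outside its binding domain — allowed.
— the nurses: subject of the clause headed by 'introduced'; c-commands the pronoun within its binding domain — blocked (Principle B).
— the officers: object of the matrix clause; c-commands the pronoun but lies outside its binding domain — allowed.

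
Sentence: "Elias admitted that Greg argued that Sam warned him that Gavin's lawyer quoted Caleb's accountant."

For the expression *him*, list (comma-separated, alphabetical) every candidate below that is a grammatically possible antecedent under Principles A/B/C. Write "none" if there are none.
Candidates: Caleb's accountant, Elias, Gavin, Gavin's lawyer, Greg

*him* is a pronoun; Principle B requires it to be free in its binding domain — the clause headed by 'warned'.
— Caleb's accountant: object of the clause headed by 'quoted'; is c-commanded by the pronoun; coreference would bind this R-expression — blocked (Principle C).
— Elias: subject of the matrix clause; c-commands the pronoun but lies outside its binding domain — allowed.
— Gavin: possessor inside the subject DP of the clause headed by 'quoted'; is c-commanded by the pronoun; coreference would bind this R-expression — blocked (Principle C).
— Gavin's lawyer: subject of the clause headed by 'quoted'; is c-commanded by the pronoun; coreference would bind this R-expression — blocked (Principle C).
— Greg: subject of the clause headed by 'argued'; c-commands the pronoun but lies outside its binding domain — allowed.

Elias, Greg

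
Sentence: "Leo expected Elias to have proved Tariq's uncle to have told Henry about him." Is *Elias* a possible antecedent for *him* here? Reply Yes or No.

*him* is a pronoun; Principle B requires it to be free in its binding domain — the clause headed by 'told'.
— Elias: subject of the clause headed by 'proved'; c-commands the pronoun but lies outside its binding domain — allowed.

Yes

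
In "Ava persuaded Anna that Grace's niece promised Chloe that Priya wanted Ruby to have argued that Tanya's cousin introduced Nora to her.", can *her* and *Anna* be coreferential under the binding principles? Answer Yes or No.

*Anna* is an R-expression; Principle C requires it to be free (not bound by any c-commanding expression).
— her: second object of the clause headed by 'introduced'; the pronoun does not c-command the R-expression — coreference allowed.

Yes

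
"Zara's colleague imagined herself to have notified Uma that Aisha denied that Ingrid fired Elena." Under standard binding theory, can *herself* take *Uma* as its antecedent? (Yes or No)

*herself* is a reflexive; Principle A requires it to be bound within its binding domain — the matrix clause.
— Uma: object of the clause headed by 'notified'; does not c-command the reflexive — cannot bind it (Principle A).

No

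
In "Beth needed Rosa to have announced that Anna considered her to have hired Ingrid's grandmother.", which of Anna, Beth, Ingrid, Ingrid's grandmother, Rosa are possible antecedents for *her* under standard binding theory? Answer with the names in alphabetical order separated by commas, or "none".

Beth, Rosa

*her* is a pronoun; Principle B requires it to be free in its binding domain — the clause headed by 'considered'.
— Anna: subject of the clause headed by 'considered'; c-commands the pronoun within its binding domain — blocked (Principle B).
— Beth: subject of the matrix clause; c-commands the pronoun but lies outside its binding domain — allowed.
— Ingrid: possessor inside the object DP of the clause headed by 'hired'; is c-commanded by the pronoun; coreference would bind this R-expression — blocked (Principle C).
— Ingrid's grandmother: object of the clause headed by 'hired'; is c-commanded by the pronoun; coreference would bind this R-expression — blocked (Principle C).
— Rosa: subject of the clause headed by 'announced'; c-commands the pronoun but lies outside its binding domain — allowed.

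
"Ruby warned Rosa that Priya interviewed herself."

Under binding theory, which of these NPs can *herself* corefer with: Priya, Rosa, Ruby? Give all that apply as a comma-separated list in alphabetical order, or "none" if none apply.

*herself* is a reflexive; Principle A requires it to be bound within its binding domain — the clause headed by 'interviewed'.
— Priya: subject of the clause headed by 'interviewed'; c-commands the reflexive within its binding domain — allowed (Principle A).
— Rosa: object of the matrix clause; c-commands the reflexive but lies outside its binding domain — cannot bind it (Principle A).
— Ruby: subject of the matrix clause; c-commands the reflexive but lies outside its binding domain — cannot bind it (Principle A).

Priya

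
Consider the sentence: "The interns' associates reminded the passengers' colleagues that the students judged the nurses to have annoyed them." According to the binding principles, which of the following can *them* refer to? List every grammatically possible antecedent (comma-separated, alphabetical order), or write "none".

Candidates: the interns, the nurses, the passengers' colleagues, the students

*them* is a pronoun; Principle B requires it to be free in its binding domain — the clause headed by 'annoyed'.
— the interns: possessor inside the subject DP of the matrix clause; does not c-command the pronoun — Principle B does not apply; allowed.
— the nurses: subject of the clause headed by 'annoyed'; c-commands the pronoun within its binding domain — blocked (Principle B).
— the passengers' colleagues: object of the matrix clause; c-commands the pronoun but lies outside its binding domain — allowed.
— the students: subject of the clause headed by 'judged'; c-commands the pronoun but lies outside its binding domain — allowed.

the interns, the passengers' colleagues, the students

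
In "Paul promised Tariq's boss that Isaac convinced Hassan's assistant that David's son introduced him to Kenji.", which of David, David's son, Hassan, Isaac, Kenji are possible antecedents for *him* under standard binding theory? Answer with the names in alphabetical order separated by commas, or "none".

David, Hassan, Isaac

*him* is a pronoun; Principle B requires it to be free in its binding domain — the clause headed by 'introduced'.
— David: possessor inside the subject DP of the clause headed by 'introduced'; does not c-command the pronoun — Principle B does not apply; allowed.
— David's son: subject of the clause headed by 'introduced'; c-commands the pronoun within its binding domain — blocked (Principle B).
— Hassan: possessor inside the object DP of the clause headed by 'convinced'; does not c-command the pronoun — Principle B does not apply; allowed.
— Isaac: subject of the clause headed by 'convinced'; c-commands the pronoun but lies outside its binding domain — allowed.
— Kenji: second object of the clause headed by 'introduced'; is c-commanded by the pronoun; coreference would bind this R-expression — blocked (Principle C).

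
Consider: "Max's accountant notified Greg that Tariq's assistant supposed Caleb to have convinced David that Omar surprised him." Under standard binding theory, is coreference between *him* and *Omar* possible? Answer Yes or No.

No

*Omar* is an R-expression; Principle C requires it to be free (not bound by any c-commanding expression).
— him: object of the clause headed by 'surprised'; the R-expression locally c-commands the pronoun — coreference blocked (Principle B on the pronoun).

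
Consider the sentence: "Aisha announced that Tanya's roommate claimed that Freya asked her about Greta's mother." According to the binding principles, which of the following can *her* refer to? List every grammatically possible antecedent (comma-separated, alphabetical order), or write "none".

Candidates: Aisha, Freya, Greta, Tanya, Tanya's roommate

Aisha, Tanya, Tanya's roommate

*her* is a pronoun; Principle B requires it to be free in its binding domain — the clause headed by 'asked'.
— Aisha: subject of the matrix clause; c-commands the pronoun but lies outside its binding domain — allowed.
— Freya: subject of the clause headed by 'asked'; c-commands the pronoun within its binding domain — blocked (Principle B).
— Greta: possessor inside the second object DP of the clause headed by 'asked'; is c-commanded by the pronoun; coreference would bind this R-expression — blocked (Principle C).
— Tanya: possessor inside the subject DP of the clause headed by 'claimed'; does not c-command the pronoun — Principle B does not apply; allowed.
— Tanya's roommate: subject of the clause headed by 'claimed'; c-commands the pronoun but lies outside its binding domain — allowed.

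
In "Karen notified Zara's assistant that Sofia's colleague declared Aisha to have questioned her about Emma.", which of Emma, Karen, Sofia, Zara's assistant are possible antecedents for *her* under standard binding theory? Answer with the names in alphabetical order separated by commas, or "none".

Karen, Sofia, Zara's assistant

*her* is a pronoun; Principle B requires it to be free in its binding domain — the clause headed by 'questioned'.
— Emma: second object of the clause headed by 'questioned'; is c-commanded by the pronoun; coreference would bind this R-expression — blocked (Principle C).
— Karen: subject of the matrix clause; c-commands the pronoun but lies outside its binding domain — allowed.
— Sofia: possessor inside the subject DP of the clause headed by 'declared'; does not c-command the pronoun — Principle B does not apply; allowed.
— Zara's assistant: object of the matrix clause; c-commands the pronoun but lies outside its binding domain — allowed.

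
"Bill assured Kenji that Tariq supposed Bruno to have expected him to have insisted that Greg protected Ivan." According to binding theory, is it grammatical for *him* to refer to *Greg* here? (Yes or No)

No

*Greg* is an R-expression; Principle C requires it to be free (not bound by any c-commanding expression).
— him: subject of the clause headed by 'insisted'; the pronoun c-commands the R-expression — coreference blocked (Principle C).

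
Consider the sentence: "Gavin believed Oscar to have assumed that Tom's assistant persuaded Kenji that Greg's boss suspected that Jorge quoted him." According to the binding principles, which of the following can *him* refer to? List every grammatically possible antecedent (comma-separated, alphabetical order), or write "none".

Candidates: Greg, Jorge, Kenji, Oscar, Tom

Greg, Kenji, Oscar, Tom

*him* is a pronoun; Principle B requires it to be free in its binding domain — the clause headed by 'quoted'.
— Greg: possessor inside the subject DP of the clause headed by 'suspected'; does not c-command the pronoun — Principle B does not apply; allowed.
— Jorge: subject of the clause headed by 'quoted'; c-commands the pronoun within its binding domain — blocked (Principle B).
— Kenji: object of the clause headed by 'persuaded'; c-commands the pronoun but lies outside its binding domain — allowed.
— Oscar: subject of the clause headed by 'assumed'; c-commands the pronoun but lies outside its binding domain — allowed.
— Tom: possessor inside the subject DP of the clause headed by 'persuaded'; does not c-command the pronoun — Principle B does not apply; allowed.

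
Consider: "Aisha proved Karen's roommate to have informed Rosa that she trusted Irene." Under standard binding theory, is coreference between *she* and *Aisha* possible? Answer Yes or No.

Yes

*Aisha* is an R-expression; Principle C requires it to be free (not bound by any c-commanding expression).
— she: subject of the clause headed by 'trusted'; the pronoun does not c-command the R-expression — coreference allowed.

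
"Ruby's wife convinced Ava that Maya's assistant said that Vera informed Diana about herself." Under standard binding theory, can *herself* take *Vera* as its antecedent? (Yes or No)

*herself* is a reflexive; Principle A requires it to be bound within its binding domain — the clause headed by 'informed'.
— Vera: subject of the clause headed by 'informed'; c-commands the reflexive within its binding domain — allowed (Principle A).

Yes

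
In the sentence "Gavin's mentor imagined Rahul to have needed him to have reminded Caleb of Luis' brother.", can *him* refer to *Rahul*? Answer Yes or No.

*him* is a pronoun; Principle B requires it to be free in its binding domain — the clause headed by 'needed'.
— Rahul: subject of the clause headed by 'needed'; c-commands the pronoun within its binding domain — blocked (Principle B).

No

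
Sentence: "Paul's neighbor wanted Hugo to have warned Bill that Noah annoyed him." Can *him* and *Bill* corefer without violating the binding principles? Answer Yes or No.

*Bill* is an R-expression; Principle C requires it to be free (not bound by any c-commanding expression).
— him: object of the clause headed by 'annoyed'; the pronoun does not c-command the R-expression — coreference allowed.

Yes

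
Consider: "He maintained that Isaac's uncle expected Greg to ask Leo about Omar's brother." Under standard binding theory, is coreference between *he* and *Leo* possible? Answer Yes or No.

No

*Leo* is an R-expression; Principle C requires it to be free (not bound by any c-commanding expression).
— he: subject of the matrix clause; the pronoun c-commands the R-expression — coreference blocked (Principle C).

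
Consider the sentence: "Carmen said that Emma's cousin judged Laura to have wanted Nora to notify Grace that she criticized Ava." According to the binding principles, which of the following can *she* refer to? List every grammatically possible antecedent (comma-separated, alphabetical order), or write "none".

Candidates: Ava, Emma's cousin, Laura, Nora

Emma's cousin, Laura, Nora

*she* is a pronoun; Principle B requires it to be free in its binding domain — the clause headed by 'criticized'.
— Ava: object of the clause headed by 'criticized'; is c-commanded by the pronoun; coreference would bind this R-expression — blocked (Principle C).
— Emma's cousin: subject of the clause headed by 'judged'; c-commands the pronoun but lies outside its binding domain — allowed.
— Laura: subject of the clause headed by 'wanted'; c-commands the pronoun but lies outside its binding domain — allowed.
— Nora: subject of the clause headed by 'notify'; c-commands the pronoun but lies outside its binding domain — allowed.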